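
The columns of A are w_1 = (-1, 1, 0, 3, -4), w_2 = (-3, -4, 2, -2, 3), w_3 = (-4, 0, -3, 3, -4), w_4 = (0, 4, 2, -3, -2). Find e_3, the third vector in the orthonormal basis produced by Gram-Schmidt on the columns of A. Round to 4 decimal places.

e_3 = (-0.4542, -0.0262, -0.8863, -0.0630, 0.0598)

w_1 = (-1, 1, 0, 3, -4); ‖w_1‖ = 5.1962, so e_1 = (-0.1925, 0.1925, 0.0000, 0.5774, -0.7698).
e_1·w_2 = (-0.1925)·(-3) + 0.1925·(-4) + 0.0000·2 + 0.5774·(-2) + (-0.7698)·3 = -3.6566.
u_2 = w_2 + 3.6566·e_1 = (-3.7037, -3.2963, 2.0000, 0.1111, 0.1852).
‖u_2‖ = 5.3507, so e_2 = (-0.6922, -0.6161, 0.3738, 0.0208, 0.0346).
e_1·w_3 = (-0.1925)·(-4) + 0.1925·0 + 0.0000·(-3) + 0.5774·3 + (-0.7698)·(-4) = 5.5811; e_2·w_3 = (-0.6922)·(-4) + (-0.6161)·0 + 0.3738·(-3) + 0.0208·3 + 0.0346·(-4) = 1.5713.
u_3 = w_3 − 5.5811·e_1 − 1.5713·e_2 = (-1.8383, -0.1061, -3.5873, -0.2549, 0.2419).
‖u_3‖ = 4.0476, so e_3 = (-0.4542, -0.0262, -0.8863, -0.0630, 0.0598).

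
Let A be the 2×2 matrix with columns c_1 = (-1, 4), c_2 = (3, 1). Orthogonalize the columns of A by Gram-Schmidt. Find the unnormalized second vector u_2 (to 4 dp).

c_1 = (-1, 4); ‖c_1‖ = 4.1231, so e_1 = (-0.2425, 0.9701).
e_1·c_2 = (-0.2425)·3 + 0.9701·1 = 0.2425.
u_2 = c_2 − 0.2425·e_1 = (3.0588, 0.7647).

u_2 = (3.0588, 0.7647)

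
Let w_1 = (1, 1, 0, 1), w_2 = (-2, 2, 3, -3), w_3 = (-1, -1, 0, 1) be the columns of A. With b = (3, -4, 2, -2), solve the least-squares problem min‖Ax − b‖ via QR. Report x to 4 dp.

x = (-1.9559, -0.4706, -1.4559)

q_1 = w_1/‖w_1‖ = (1, 1, 0, 1)/1.7321 = (0.5774, 0.5774, 0.0000, 0.5774).
r_{12} = q_1·w_2 = -1.7321.
u_2 = w_2 + 1.7321·q_1 = (-1.0000, 3.0000, 3.0000, -2.0000).
‖u_2‖ = 4.7958, so q_2 = (-0.2085, 0.6255, 0.6255, -0.4170).
r_{13} = q_1·w_3 = -0.5774; r_{23} = q_2·w_3 = -0.8341.
u_3 = w_3 + 0.5774·q_1 + 0.8341·q_2 = (-0.8406, -0.1449, 0.5217, 0.9855).
‖u_3‖ = 1.4039, so q_3 = (-0.5987, -0.1032, 0.3716, 0.7020).
Qᵀb = (-1.7321, -1.0426, -2.0440).
Back-substitute: x_3 = -2.0440/1.4039 = -1.4559.
x_2 = (-1.0426 + 0.8341·(-1.4559))/4.7958 = -0.4706.
x_1 = (-1.7321 + 1.7321·(-0.4706) + 0.5774·(-1.4559))/1.7321 = -1.9559.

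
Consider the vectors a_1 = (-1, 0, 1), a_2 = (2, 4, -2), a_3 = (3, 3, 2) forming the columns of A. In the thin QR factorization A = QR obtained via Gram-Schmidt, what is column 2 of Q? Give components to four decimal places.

a_1 = (-1, 0, 1); ‖a_1‖ = 1.4142, so e_1 = (-0.7071, 0.0000, 0.7071).
e_1·a_2 = (-0.7071)·2 + 0.0000·4 + 0.7071·(-2) = -2.8284.
u_2 = a_2 + 2.8284·e_1 = (0.0000, 4.0000, 0.0000).
‖u_2‖ = 4.0000, so e_2 = (0.0000, 1.0000, 0.0000).

e_2 = (0.0000, 1.0000, 0.0000)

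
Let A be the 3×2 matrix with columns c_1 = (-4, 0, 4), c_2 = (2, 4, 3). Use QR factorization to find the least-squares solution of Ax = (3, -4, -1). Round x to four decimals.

x = (-0.4518, -0.3860)

c_1 = (-4, 0, 4); ‖c_1‖ = 5.6569, so q_1 = (-0.7071, 0.0000, 0.7071).
q_1·c_2 = (-0.7071)·2 + 0.0000·4 + 0.7071·3 = 0.7071.
u_2 = c_2 − 0.7071·q_1 = (2.5000, 4.0000, 2.5000).
‖u_2‖ = 5.3385, so q_2 = (0.4683, 0.7493, 0.4683).
Qᵀb = (-2.8284, -2.0605).
Back-substitute: x_2 = -2.0605/5.3385 = -0.3860.
x_1 = (-2.8284 − 0.7071·(-0.3860))/5.6569 = -0.4518.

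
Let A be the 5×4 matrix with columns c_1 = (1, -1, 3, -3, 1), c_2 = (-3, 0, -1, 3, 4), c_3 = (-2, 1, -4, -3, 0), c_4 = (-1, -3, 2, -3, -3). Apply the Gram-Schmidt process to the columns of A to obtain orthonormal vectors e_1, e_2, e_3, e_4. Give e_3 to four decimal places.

e_3 = (-0.3574, 0.1274, -0.5847, -0.7075, 0.1164)

e_1 = c_1/‖c_1‖ = (1, -1, 3, -3, 1)/4.5826 = (0.2182, -0.2182, 0.6547, -0.6547, 0.2182).
r_{12} = e_1·c_2 = -2.4004.
u_2 = c_2 + 2.4004·e_1 = (-2.4762, -0.5238, 0.5714, 1.4286, 4.5238).
‖u_2‖ = 5.4072, so e_2 = (-0.4579, -0.0969, 0.1057, 0.2642, 0.8366).
r_{13} = e_1·c_3 = -1.3093; r_{23} = e_2·c_3 = -0.3963.
u_3 = c_3 + 1.3093·e_1 + 0.3963·e_2 = (-1.8958, 0.6759, -3.1010, -3.7524, 0.6173).
‖u_3‖ = 5.3036, so e_3 = (-0.3574, 0.1274, -0.5847, -0.7075, 0.1164).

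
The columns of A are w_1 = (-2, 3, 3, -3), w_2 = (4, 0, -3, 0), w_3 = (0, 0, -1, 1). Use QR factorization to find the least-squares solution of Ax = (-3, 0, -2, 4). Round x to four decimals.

q_1 = w_1/‖w_1‖ = (-2, 3, 3, -3)/5.5678 = (-0.3592, 0.5388, 0.5388, -0.5388).
r_{12} = q_1·w_2 = -3.0533.
u_2 = w_2 + 3.0533·q_1 = (2.9032, 1.6452, -1.3548, -1.6452).
‖u_2‖ = 3.9595, so q_2 = (0.7332, 0.4155, -0.3422, -0.4155).
r_{13} = q_1·w_3 = -1.0776; r_{23} = q_2·w_3 = -0.0733.
u_3 = w_3 + 1.0776·q_1 + 0.0733·q_2 = (-0.3333, 0.6111, -0.4444, 0.3889).
‖u_3‖ = 0.9129, so q_3 = (-0.3651, 0.6694, -0.4869, 0.4260).
Qᵀb = (-2.1553, -3.1774, 3.7732).
Back-substitute: x_3 = 3.7732/0.9129 = 4.1333.
x_2 = (-3.1774 + 0.0733·4.1333)/3.9595 = -0.7259.
x_1 = (-2.1553 + 3.0533·(-0.7259) + 1.0776·4.1333)/5.5678 = 0.0148.

x = (0.0148, -0.7259, 4.1333)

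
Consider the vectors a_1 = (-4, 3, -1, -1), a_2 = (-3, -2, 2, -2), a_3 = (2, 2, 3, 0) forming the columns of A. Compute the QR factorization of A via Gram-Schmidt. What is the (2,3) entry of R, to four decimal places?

a_1 = (-4, 3, -1, -1); ‖a_1‖ = 5.1962, so e_1 = (-0.7698, 0.5774, -0.1925, -0.1925).
e_1·a_2 = (-0.7698)·(-3) + 0.5774·(-2) + (-0.1925)·2 + (-0.1925)·(-2) = 1.1547.
u_2 = a_2 − 1.1547·e_1 = (-2.1111, -2.6667, 2.2222, -1.7778).
‖u_2‖ = 4.4347, so e_2 = (-0.4760, -0.6013, 0.5011, -0.4009).
r_{23} = e_2·a_3 = -0.6514.

r_{23} = -0.6514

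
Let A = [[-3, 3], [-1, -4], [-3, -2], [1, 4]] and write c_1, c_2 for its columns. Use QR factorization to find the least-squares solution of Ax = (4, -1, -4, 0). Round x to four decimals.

x = (-0.0857, 0.5429)

c_1 = (-3, -1, -3, 1); ‖c_1‖ = 4.4721, so q_1 = (-0.6708, -0.2236, -0.6708, 0.2236).
q_1·c_2 = (-0.6708)·3 + (-0.2236)·(-4) + (-0.6708)·(-2) + 0.2236·4 = 1.1180.
u_2 = c_2 − 1.1180·q_1 = (3.7500, -3.7500, -1.2500, 3.7500).
‖u_2‖ = 6.6144, so q_2 = (0.5669, -0.5669, -0.1890, 0.5669).
Qᵀb = (0.2236, 3.5907).
Back-substitute: x_2 = 3.5907/6.6144 = 0.5429.
x_1 = (0.2236 − 1.1180·0.5429)/4.4721 = -0.0857.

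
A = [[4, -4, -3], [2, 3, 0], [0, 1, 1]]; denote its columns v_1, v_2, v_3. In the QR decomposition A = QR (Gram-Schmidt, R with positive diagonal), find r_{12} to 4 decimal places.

q_1 = v_1/‖v_1‖ = (4, 2, 0)/4.4721 = (0.8944, 0.4472, 0.0000).
r_{12} = q_1·v_2 = -2.2361.

r_{12} = -2.2361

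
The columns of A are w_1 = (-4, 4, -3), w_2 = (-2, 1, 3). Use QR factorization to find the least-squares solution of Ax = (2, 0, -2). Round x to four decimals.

x = (0.0035, -0.7150)

e_1 = w_1/‖w_1‖ = (-4, 4, -3)/6.4031 = (-0.6247, 0.6247, -0.4685).
r_{12} = e_1·w_2 = 0.4685.
u_2 = w_2 − 0.4685·e_1 = (-1.7073, 0.7073, 3.2195).
‖u_2‖ = 3.7122, so e_2 = (-0.4599, 0.1905, 0.8673).
Qᵀb = (-0.3123, -2.6544).
Back-substitute: x_2 = -2.6544/3.7122 = -0.7150.
x_1 = (-0.3123 − 0.4685·(-0.7150))/6.4031 = 0.0035.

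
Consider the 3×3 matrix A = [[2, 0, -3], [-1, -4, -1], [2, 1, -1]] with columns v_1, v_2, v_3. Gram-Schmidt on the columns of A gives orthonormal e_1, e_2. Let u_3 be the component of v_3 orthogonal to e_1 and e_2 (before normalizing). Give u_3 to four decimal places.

e_1 = v_1/‖v_1‖ = (2, -1, 2)/3.0000 = (0.6667, -0.3333, 0.6667).
r_{12} = e_1·v_2 = 2.0000.
u_2 = v_2 − 2.0000·e_1 = (-1.3333, -3.3333, -0.3333).
‖u_2‖ = 3.6056, so e_2 = (-0.3698, -0.9245, -0.0925).
r_{13} = e_1·v_3 = -2.3333; r_{23} = e_2·v_3 = 2.1264.
u_3 = v_3 + 2.3333·e_1 − 2.1264·e_2 = (-0.6581, 0.1880, 0.7521).

u_3 = (-0.6581, 0.1880, 0.7521)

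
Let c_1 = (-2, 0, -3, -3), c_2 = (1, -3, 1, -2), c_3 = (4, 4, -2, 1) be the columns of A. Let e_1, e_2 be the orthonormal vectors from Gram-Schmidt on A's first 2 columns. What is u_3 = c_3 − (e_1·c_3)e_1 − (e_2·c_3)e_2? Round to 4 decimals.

e_1 = c_1/‖c_1‖ = (-2, 0, -3, -3)/4.6904 = (-0.4264, 0.0000, -0.6396, -0.6396).
r_{12} = e_1·c_2 = 0.2132.
u_2 = c_2 − 0.2132·e_1 = (1.0909, -3.0000, 1.1364, -1.8636).
‖u_2‖ = 3.8671, so e_2 = (0.2821, -0.7758, 0.2939, -0.4819).
r_{13} = e_1·c_3 = -1.0660; r_{23} = e_2·c_3 = -3.0443.
u_3 = c_3 + 1.0660·e_1 + 3.0443·e_2 = (4.4043, 1.6383, -1.7872, -1.1489).

u_3 = (4.4043, 1.6383, -1.7872, -1.1489)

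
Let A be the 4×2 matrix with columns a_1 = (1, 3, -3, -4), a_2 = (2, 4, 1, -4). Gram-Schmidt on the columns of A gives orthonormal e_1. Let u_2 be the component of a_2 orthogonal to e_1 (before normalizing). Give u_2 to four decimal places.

u_2 = (1.2286, 1.6857, 3.3143, -0.9143)

e_1 = a_1/‖a_1‖ = (1, 3, -3, -4)/5.9161 = (0.1690, 0.5071, -0.5071, -0.6761).
r_{12} = e_1·a_2 = 4.5638.
u_2 = a_2 − 4.5638·e_1 = (1.2286, 1.6857, 3.3143, -0.9143).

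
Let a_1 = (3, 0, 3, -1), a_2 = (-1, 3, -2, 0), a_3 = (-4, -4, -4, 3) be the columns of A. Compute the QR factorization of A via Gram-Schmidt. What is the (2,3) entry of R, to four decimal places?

a_1 = (3, 0, 3, -1); ‖a_1‖ = 4.3589, so q_1 = (0.6882, 0.0000, 0.6882, -0.2294).
q_1·a_2 = 0.6882·(-1) + 0.0000·3 + 0.6882·(-2) + (-0.2294)·0 = -2.0647.
u_2 = a_2 + 2.0647·q_1 = (0.4211, 3.0000, -0.5789, -0.4737).
‖u_2‖ = 3.1204, so q_2 = (0.1349, 0.9614, -0.1855, -0.1518).
r_{23} = q_2·a_3 = -4.0987.

r_{23} = -4.0987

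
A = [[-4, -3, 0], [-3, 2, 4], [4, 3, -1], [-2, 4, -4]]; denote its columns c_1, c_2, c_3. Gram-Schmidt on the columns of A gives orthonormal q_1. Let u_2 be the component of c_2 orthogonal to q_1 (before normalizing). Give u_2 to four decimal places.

q_1 = c_1/‖c_1‖ = (-4, -3, 4, -2)/6.7082 = (-0.5963, -0.4472, 0.5963, -0.2981).
r_{12} = q_1·c_2 = 1.4907.
u_2 = c_2 − 1.4907·q_1 = (-2.1111, 2.6667, 2.1111, 4.4444).

u_2 = (-2.1111, 2.6667, 2.1111, 4.4444)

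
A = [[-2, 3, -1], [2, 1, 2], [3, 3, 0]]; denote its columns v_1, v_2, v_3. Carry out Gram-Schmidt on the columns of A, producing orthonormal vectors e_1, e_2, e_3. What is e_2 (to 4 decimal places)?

v_1 = (-2, 2, 3); ‖v_1‖ = 4.1231, so e_1 = (-0.4851, 0.4851, 0.7276).
e_1·v_2 = (-0.4851)·3 + 0.4851·1 + 0.7276·3 = 1.2127.
u_2 = v_2 − 1.2127·e_1 = (3.5882, 0.4118, 2.1176).
‖u_2‖ = 4.1868, so e_2 = (0.8570, 0.0983, 0.5058).

e_2 = (0.8570, 0.0983, 0.5058)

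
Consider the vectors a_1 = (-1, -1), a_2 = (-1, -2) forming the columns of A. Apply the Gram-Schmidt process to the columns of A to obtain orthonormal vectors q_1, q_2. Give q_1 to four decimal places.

q_1 = (-0.7071, -0.7071)

a_1 = (-1, -1); ‖a_1‖ = 1.4142, so q_1 = (-0.7071, -0.7071).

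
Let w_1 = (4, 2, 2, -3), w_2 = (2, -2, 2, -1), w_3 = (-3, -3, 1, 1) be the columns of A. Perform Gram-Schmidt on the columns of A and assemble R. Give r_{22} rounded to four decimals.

e_1 = w_1/‖w_1‖ = (4, 2, 2, -3)/5.7446 = (0.6963, 0.3482, 0.3482, -0.5222).
r_{12} = e_1·w_2 = 1.9149.
u_2 = w_2 − 1.9149·e_1 = (0.6667, -2.6667, 1.3333, 0.0000).
r_{22} = ‖u_2‖ = 3.0551.

r_{22} = 3.0551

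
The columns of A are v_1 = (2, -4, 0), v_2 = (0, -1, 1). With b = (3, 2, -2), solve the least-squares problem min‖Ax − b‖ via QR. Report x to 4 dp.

v_1 = (2, -4, 0); ‖v_1‖ = 4.4721, so e_1 = (0.4472, -0.8944, 0.0000).
e_1·v_2 = 0.4472·0 + (-0.8944)·(-1) + 0.0000·1 = 0.8944.
u_2 = v_2 − 0.8944·e_1 = (-0.4000, -0.2000, 1.0000).
‖u_2‖ = 1.0954, so e_2 = (-0.3651, -0.1826, 0.9129).
Qᵀb = (-0.4472, -3.2863).
Back-substitute: x_2 = -3.2863/1.0954 = -3.0000.
x_1 = (-0.4472 − 0.8944·(-3.0000))/4.4721 = 0.5000.

x = (0.5000, -3.0000)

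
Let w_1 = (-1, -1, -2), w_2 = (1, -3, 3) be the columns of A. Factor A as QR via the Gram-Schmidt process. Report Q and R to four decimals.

e_1 = w_1/‖w_1‖ = (-1, -1, -2)/2.4495 = (-0.4082, -0.4082, -0.8165).
r_{12} = e_1·w_2 = -1.6330.
u_2 = w_2 + 1.6330·e_1 = (0.3333, -3.6667, 1.6667).
‖u_2‖ = 4.0415, so e_2 = (0.0825, -0.9073, 0.4124).

Q = [[-0.4082, 0.0825], [-0.4082, -0.9073], [-0.8165, 0.4124]], R = [[2.4495, -1.6330], [0.0000, 4.0415]]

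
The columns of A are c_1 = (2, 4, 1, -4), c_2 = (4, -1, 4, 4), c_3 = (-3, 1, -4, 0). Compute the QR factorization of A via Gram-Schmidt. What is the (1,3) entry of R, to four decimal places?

r_{13} = -0.9864

q_1 = c_1/‖c_1‖ = (2, 4, 1, -4)/6.0828 = (0.3288, 0.6576, 0.1644, -0.6576).
r_{13} = q_1·c_3 = -0.9864.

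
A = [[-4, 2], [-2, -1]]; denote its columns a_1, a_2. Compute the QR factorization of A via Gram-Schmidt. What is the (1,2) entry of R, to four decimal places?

a_1 = (-4, -2); ‖a_1‖ = 4.4721, so q_1 = (-0.8944, -0.4472).
r_{12} = q_1·a_2 = -1.3416.

r_{12} = -1.3416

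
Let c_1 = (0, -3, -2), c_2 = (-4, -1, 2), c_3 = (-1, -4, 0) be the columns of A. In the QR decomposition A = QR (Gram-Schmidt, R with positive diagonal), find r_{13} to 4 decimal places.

r_{13} = 3.3282

c_1 = (0, -3, -2); ‖c_1‖ = 3.6056, so e_1 = (0.0000, -0.8321, -0.5547).
r_{13} = e_1·c_3 = 3.3282.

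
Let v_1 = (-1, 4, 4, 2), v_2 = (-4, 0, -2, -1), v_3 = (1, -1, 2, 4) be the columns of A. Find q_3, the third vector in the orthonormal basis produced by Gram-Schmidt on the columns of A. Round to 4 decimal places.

q_1 = v_1/‖v_1‖ = (-1, 4, 4, 2)/6.0828 = (-0.1644, 0.6576, 0.6576, 0.3288).
r_{12} = q_1·v_2 = -0.9864.
u_2 = v_2 + 0.9864·q_1 = (-4.1622, 0.6486, -1.3514, -0.6757).
‖u_2‖ = 4.4752, so q_2 = (-0.9301, 0.1449, -0.3020, -0.1510).
r_{13} = q_1·v_3 = 1.8084; r_{23} = q_2·v_3 = -2.2829.
u_3 = v_3 − 1.8084·q_1 + 2.2829·q_2 = (-0.8259, -1.8583, 0.1215, 3.0607).
‖u_3‖ = 3.6767, so q_3 = (-0.2246, -0.5054, 0.0330, 0.8325).

q_3 = (-0.2246, -0.5054, 0.0330, 0.8325)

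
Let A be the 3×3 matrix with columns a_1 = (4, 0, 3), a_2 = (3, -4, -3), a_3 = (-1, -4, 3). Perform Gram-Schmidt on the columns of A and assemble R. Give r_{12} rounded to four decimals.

r_{12} = 0.6000

a_1 = (4, 0, 3); ‖a_1‖ = 5.0000, so q_1 = (0.8000, 0.0000, 0.6000).
r_{12} = q_1·a_2 = 0.6000.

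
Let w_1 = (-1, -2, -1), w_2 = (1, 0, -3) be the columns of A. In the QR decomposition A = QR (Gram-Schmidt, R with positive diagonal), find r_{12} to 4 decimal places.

r_{12} = 0.8165

w_1 = (-1, -2, -1); ‖w_1‖ = 2.4495, so e_1 = (-0.4082, -0.8165, -0.4082).
r_{12} = e_1·w_2 = 0.8165.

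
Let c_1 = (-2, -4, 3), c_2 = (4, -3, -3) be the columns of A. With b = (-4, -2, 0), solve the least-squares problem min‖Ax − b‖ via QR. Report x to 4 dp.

c_1 = (-2, -4, 3); ‖c_1‖ = 5.3852, so e_1 = (-0.3714, -0.7428, 0.5571).
e_1·c_2 = (-0.3714)·4 + (-0.7428)·(-3) + 0.5571·(-3) = -0.9285.
u_2 = c_2 + 0.9285·e_1 = (3.6552, -3.6897, -2.4828).
‖u_2‖ = 5.7566, so e_2 = (0.6350, -0.6409, -0.4313).
Qᵀb = (2.9711, -1.2579).
Back-substitute: x_2 = -1.2579/5.7566 = -0.2185.
x_1 = (2.9711 + 0.9285·(-0.2185))/5.3852 = 0.5140.

x = (0.5140, -0.2185)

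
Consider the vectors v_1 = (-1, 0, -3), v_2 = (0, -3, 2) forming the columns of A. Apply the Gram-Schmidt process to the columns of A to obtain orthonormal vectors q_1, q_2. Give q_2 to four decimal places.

q_2 = (-0.1957, -0.9785, 0.0652)

q_1 = v_1/‖v_1‖ = (-1, 0, -3)/3.1623 = (-0.3162, 0.0000, -0.9487).
r_{12} = q_1·v_2 = -1.8974.
u_2 = v_2 + 1.8974·q_1 = (-0.6000, -3.0000, 0.2000).
‖u_2‖ = 3.0659, so q_2 = (-0.1957, -0.9785, 0.0652).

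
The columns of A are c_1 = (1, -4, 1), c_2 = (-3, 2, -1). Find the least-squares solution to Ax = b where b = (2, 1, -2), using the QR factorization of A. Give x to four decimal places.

c_1 = (1, -4, 1); ‖c_1‖ = 4.2426, so q_1 = (0.2357, -0.9428, 0.2357).
q_1·c_2 = 0.2357·(-3) + (-0.9428)·2 + 0.2357·(-1) = -2.8284.
u_2 = c_2 + 2.8284·q_1 = (-2.3333, -0.6667, -0.3333).
‖u_2‖ = 2.4495, so q_2 = (-0.9526, -0.2722, -0.1361).
Qᵀb = (-0.9428, -1.9052).
Back-substitute: x_2 = -1.9052/2.4495 = -0.7778.
x_1 = (-0.9428 + 2.8284·(-0.7778))/4.2426 = -0.7407.

x = (-0.7407, -0.7778)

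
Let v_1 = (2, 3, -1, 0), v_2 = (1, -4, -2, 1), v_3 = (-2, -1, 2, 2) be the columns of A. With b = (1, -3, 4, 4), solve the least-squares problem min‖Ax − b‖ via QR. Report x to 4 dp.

e_1 = v_1/‖v_1‖ = (2, 3, -1, 0)/3.7417 = (0.5345, 0.8018, -0.2673, 0.0000).
r_{12} = e_1·v_2 = -2.1381.
u_2 = v_2 + 2.1381·e_1 = (2.1429, -2.2857, -2.5714, 1.0000).
‖u_2‖ = 4.1748, so e_2 = (0.5133, -0.5475, -0.6159, 0.2395).
r_{13} = e_1·v_3 = -2.4054; r_{23} = e_2·v_3 = -1.2319.
u_3 = v_3 + 2.4054·e_1 + 1.2319·e_2 = (-0.0820, 0.2541, 0.5984, 2.2951).
‖u_3‖ = 2.3868, so e_3 = (-0.0343, 0.1065, 0.2507, 0.9616).
Qᵀb = (-2.9399, 0.6502, 4.4954).
Back-substitute: x_3 = 4.4954/2.3868 = 1.8835.
x_2 = (0.6502 + 1.2319·1.8835)/4.1748 = 0.7115.
x_1 = (-2.9399 + 2.1381·0.7115 + 2.4054·1.8835)/3.7417 = 0.8317.

x = (0.8317, 0.7115, 1.8835)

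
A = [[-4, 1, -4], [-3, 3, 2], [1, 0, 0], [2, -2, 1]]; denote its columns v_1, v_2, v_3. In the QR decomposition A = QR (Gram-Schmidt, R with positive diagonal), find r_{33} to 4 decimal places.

v_1 = (-4, -3, 1, 2); ‖v_1‖ = 5.4772, so e_1 = (-0.7303, -0.5477, 0.1826, 0.3651).
e_1·v_2 = (-0.7303)·1 + (-0.5477)·3 + 0.1826·0 + 0.3651·(-2) = -3.1038.
u_2 = v_2 + 3.1038·e_1 = (-1.2667, 1.3000, 0.5667, -0.8667).
‖u_2‖ = 2.0897, so e_2 = (-0.6062, 0.6221, 0.2712, -0.4147).
e_1·v_3 = (-0.7303)·(-4) + (-0.5477)·2 + 0.1826·0 + 0.3651·1 = 2.1909; e_2·v_3 = (-0.6062)·(-4) + 0.6221·2 + 0.2712·0 + (-0.4147)·1 = 3.2541.
u_3 = v_3 − 2.1909·e_1 − 3.2541·e_2 = (-0.4275, 1.1756, -1.2824, 1.5496).
r_{33} = ‖u_3‖ = 2.3687.

r_{33} = 2.3687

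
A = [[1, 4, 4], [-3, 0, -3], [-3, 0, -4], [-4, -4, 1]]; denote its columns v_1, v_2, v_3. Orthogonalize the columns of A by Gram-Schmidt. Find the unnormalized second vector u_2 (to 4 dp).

q_1 = v_1/‖v_1‖ = (1, -3, -3, -4)/5.9161 = (0.1690, -0.5071, -0.5071, -0.6761).
r_{12} = q_1·v_2 = 3.3806.
u_2 = v_2 − 3.3806·q_1 = (3.4286, 1.7143, 1.7143, -1.7143).

u_2 = (3.4286, 1.7143, 1.7143, -1.7143)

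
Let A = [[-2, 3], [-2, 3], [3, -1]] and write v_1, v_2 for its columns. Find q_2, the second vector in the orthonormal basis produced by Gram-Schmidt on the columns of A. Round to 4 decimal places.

q_2 = (0.5145, 0.5145, 0.6860)

v_1 = (-2, -2, 3); ‖v_1‖ = 4.1231, so q_1 = (-0.4851, -0.4851, 0.7276).
q_1·v_2 = (-0.4851)·3 + (-0.4851)·3 + 0.7276·(-1) = -3.6380.
u_2 = v_2 + 3.6380·q_1 = (1.2353, 1.2353, 1.6471).
‖u_2‖ = 2.4010, so q_2 = (0.5145, 0.5145, 0.6860).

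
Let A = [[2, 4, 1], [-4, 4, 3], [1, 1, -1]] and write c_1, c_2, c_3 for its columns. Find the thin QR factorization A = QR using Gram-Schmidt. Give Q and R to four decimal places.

Q = [[0.4364, 0.8427, 0.3152], [-0.8729, 0.4815, -0.0788], [0.2182, 0.2408, -0.9457]], R = [[4.5826, -1.5275, -2.4004], [0.0000, 5.5377, 2.0466], [0.0000, 0.0000, 1.0245]]

q_1 = c_1/‖c_1‖ = (2, -4, 1)/4.5826 = (0.4364, -0.8729, 0.2182).
r_{12} = q_1·c_2 = -1.5275.
u_2 = c_2 + 1.5275·q_1 = (4.6667, 2.6667, 1.3333).
‖u_2‖ = 5.5377, so q_2 = (0.8427, 0.4815, 0.2408).
r_{13} = q_1·c_3 = -2.4004; r_{23} = q_2·c_3 = 2.0466.
u_3 = c_3 + 2.4004·q_1 − 2.0466·q_2 = (0.3230, -0.0807, -0.9689).
‖u_3‖ = 1.0245, so q_3 = (0.3152, -0.0788, -0.9457).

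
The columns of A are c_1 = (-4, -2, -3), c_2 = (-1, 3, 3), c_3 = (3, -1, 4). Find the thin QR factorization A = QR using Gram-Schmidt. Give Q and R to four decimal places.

Q = [[-0.7428, -0.6537, -0.1447], [-0.3714, 0.5821, -0.7234], [-0.5571, 0.4836, 0.6751]], R = [[5.3852, -2.0426, -4.0853], [0.0000, 3.8507, -0.6089], [0.0000, 0.0000, 2.9899]]

e_1 = c_1/‖c_1‖ = (-4, -2, -3)/5.3852 = (-0.7428, -0.3714, -0.5571).
r_{12} = e_1·c_2 = -2.0426.
u_2 = c_2 + 2.0426·e_1 = (-2.5172, 2.2414, 1.8621).
‖u_2‖ = 3.8507, so e_2 = (-0.6537, 0.5821, 0.4836).
r_{13} = e_1·c_3 = -4.0853; r_{23} = e_2·c_3 = -0.6089.
u_3 = c_3 + 4.0853·e_1 + 0.6089·e_2 = (-0.4326, -2.1628, 2.0186).
‖u_3‖ = 2.9899, so e_3 = (-0.1447, -0.7234, 0.6751).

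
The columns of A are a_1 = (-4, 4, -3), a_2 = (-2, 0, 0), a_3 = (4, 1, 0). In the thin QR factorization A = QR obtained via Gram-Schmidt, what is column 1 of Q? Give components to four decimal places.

a_1 = (-4, 4, -3); ‖a_1‖ = 6.4031, so e_1 = (-0.6247, 0.6247, -0.4685).

e_1 = (-0.6247, 0.6247, -0.4685)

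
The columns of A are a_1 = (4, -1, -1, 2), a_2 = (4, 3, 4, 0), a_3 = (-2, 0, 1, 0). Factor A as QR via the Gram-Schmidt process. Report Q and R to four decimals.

Q = [[0.8528, 0.3869, -0.2995], [-0.2132, 0.5581, -0.3313], [-0.2132, 0.7218, 0.5480], [0.4264, -0.1339, 0.7073]], R = [[4.6904, 1.9188, -1.9188], [0.0000, 6.1089, -0.0521], [0.0000, 0.0000, 1.1469]]

a_1 = (4, -1, -1, 2); ‖a_1‖ = 4.6904, so q_1 = (0.8528, -0.2132, -0.2132, 0.4264).
q_1·a_2 = 0.8528·4 + (-0.2132)·3 + (-0.2132)·4 + 0.4264·0 = 1.9188.
u_2 = a_2 − 1.9188·q_1 = (2.3636, 3.4091, 4.4091, -0.8182).
‖u_2‖ = 6.1089, so q_2 = (0.3869, 0.5581, 0.7218, -0.1339).
q_1·a_3 = 0.8528·(-2) + (-0.2132)·0 + (-0.2132)·1 + 0.4264·0 = -1.9188; q_2·a_3 = 0.3869·(-2) + 0.5581·0 + 0.7218·1 + (-0.1339)·0 = -0.0521.
u_3 = a_3 + 1.9188·q_1 + 0.0521·q_2 = (-0.3435, -0.3800, 0.6285, 0.8112).
‖u_3‖ = 1.1469, so q_3 = (-0.2995, -0.3313, 0.5480, 0.7073).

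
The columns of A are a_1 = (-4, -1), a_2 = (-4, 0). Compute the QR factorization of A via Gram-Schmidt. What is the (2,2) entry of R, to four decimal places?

r_{22} = 0.9701

a_1 = (-4, -1); ‖a_1‖ = 4.1231, so q_1 = (-0.9701, -0.2425).
q_1·a_2 = (-0.9701)·(-4) + (-0.2425)·0 = 3.8806.
u_2 = a_2 − 3.8806·q_1 = (-0.2353, 0.9412).
r_{22} = ‖u_2‖ = 0.9701.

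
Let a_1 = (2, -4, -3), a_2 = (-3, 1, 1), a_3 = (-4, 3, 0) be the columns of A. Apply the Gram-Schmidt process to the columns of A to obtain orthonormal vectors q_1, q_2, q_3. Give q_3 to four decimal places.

q_3 = (-0.0816, 0.5715, -0.8165)

a_1 = (2, -4, -3); ‖a_1‖ = 5.3852, so q_1 = (0.3714, -0.7428, -0.5571).
q_1·a_2 = 0.3714·(-3) + (-0.7428)·1 + (-0.5571)·1 = -2.4140.
u_2 = a_2 + 2.4140·q_1 = (-2.1034, -0.7931, -0.3448).
‖u_2‖ = 2.2743, so q_2 = (-0.9249, -0.3487, -0.1516).
q_1·a_3 = 0.3714·(-4) + (-0.7428)·3 + (-0.5571)·0 = -3.7139; q_2·a_3 = (-0.9249)·(-4) + (-0.3487)·3 + (-0.1516)·0 = 2.6533.
u_3 = a_3 + 3.7139·q_1 − 2.6533·q_2 = (-0.1667, 1.1667, -1.6667).
‖u_3‖ = 2.0412, so q_3 = (-0.0816, 0.5715, -0.8165).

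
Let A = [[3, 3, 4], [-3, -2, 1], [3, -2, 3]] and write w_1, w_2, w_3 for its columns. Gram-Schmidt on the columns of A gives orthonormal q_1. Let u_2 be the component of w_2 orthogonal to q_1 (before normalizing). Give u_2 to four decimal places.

u_2 = (2.0000, -1.0000, -3.0000)

w_1 = (3, -3, 3); ‖w_1‖ = 5.1962, so q_1 = (0.5774, -0.5774, 0.5774).
q_1·w_2 = 0.5774·3 + (-0.5774)·(-2) + 0.5774·(-2) = 1.7321.
u_2 = w_2 − 1.7321·q_1 = (2.0000, -1.0000, -3.0000).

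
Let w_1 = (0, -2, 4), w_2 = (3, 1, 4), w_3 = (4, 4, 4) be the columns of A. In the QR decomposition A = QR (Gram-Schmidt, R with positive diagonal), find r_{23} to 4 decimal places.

r_{23} = 6.5591

q_1 = w_1/‖w_1‖ = (0, -2, 4)/4.4721 = (0.0000, -0.4472, 0.8944).
r_{12} = q_1·w_2 = 3.1305.
u_2 = w_2 − 3.1305·q_1 = (3.0000, 2.4000, 1.2000).
‖u_2‖ = 4.0249, so q_2 = (0.7454, 0.5963, 0.2981).
r_{23} = q_2·w_3 = 6.5591.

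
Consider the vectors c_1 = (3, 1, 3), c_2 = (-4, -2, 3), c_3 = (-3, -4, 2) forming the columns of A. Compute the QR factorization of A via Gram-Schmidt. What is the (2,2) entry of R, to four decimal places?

e_1 = c_1/‖c_1‖ = (3, 1, 3)/4.3589 = (0.6882, 0.2294, 0.6882).
r_{12} = e_1·c_2 = -1.1471.
u_2 = c_2 + 1.1471·e_1 = (-3.2105, -1.7368, 3.7895).
r_{22} = ‖u_2‖ = 5.2616.

r_{22} = 5.2616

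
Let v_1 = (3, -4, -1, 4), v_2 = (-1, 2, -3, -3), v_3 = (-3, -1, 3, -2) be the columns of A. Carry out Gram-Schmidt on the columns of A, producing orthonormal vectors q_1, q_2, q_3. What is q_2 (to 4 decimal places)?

q_2 = (0.1167, 0.0259, -0.9469, -0.2983)

v_1 = (3, -4, -1, 4); ‖v_1‖ = 6.4807, so q_1 = (0.4629, -0.6172, -0.1543, 0.6172).
q_1·v_2 = 0.4629·(-1) + (-0.6172)·2 + (-0.1543)·(-3) + 0.6172·(-3) = -3.0861.
u_2 = v_2 + 3.0861·q_1 = (0.4286, 0.0952, -3.4762, -1.0952).
‖u_2‖ = 3.6710, so q_2 = (0.1167, 0.0259, -0.9469, -0.2983).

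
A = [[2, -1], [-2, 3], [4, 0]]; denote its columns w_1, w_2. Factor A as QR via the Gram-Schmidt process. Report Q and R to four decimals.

e_1 = w_1/‖w_1‖ = (2, -2, 4)/4.8990 = (0.4082, -0.4082, 0.8165).
r_{12} = e_1·w_2 = -1.6330.
u_2 = w_2 + 1.6330·e_1 = (-0.3333, 2.3333, 1.3333).
‖u_2‖ = 2.7080, so e_2 = (-0.1231, 0.8616, 0.4924).

Q = [[0.4082, -0.1231], [-0.4082, 0.8616], [0.8165, 0.4924]], R = [[4.8990, -1.6330], [0.0000, 2.7080]]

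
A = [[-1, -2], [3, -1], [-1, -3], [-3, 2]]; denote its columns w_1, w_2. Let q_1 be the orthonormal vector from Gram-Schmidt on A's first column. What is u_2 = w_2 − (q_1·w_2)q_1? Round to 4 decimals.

u_2 = (-2.2000, -0.4000, -3.2000, 1.4000)

w_1 = (-1, 3, -1, -3); ‖w_1‖ = 4.4721, so q_1 = (-0.2236, 0.6708, -0.2236, -0.6708).
q_1·w_2 = (-0.2236)·(-2) + 0.6708·(-1) + (-0.2236)·(-3) + (-0.6708)·2 = -0.8944.
u_2 = w_2 + 0.8944·q_1 = (-2.2000, -0.4000, -3.2000, 1.4000).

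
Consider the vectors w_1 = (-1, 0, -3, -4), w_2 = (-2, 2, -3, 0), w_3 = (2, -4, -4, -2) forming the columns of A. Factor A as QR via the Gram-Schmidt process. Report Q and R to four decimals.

Q = [[-0.1961, -0.4488, 0.3598], [0.0000, 0.5692, -0.5788], [-0.5883, -0.4926, -0.6258], [-0.7845, 0.4816, 0.3794]], R = [[5.0990, 2.1573, 3.5301], [0.0000, 3.5137, -2.1673], [0.0000, 0.0000, 4.7792]]

w_1 = (-1, 0, -3, -4); ‖w_1‖ = 5.0990, so e_1 = (-0.1961, 0.0000, -0.5883, -0.7845).
e_1·w_2 = (-0.1961)·(-2) + 0.0000·2 + (-0.5883)·(-3) + (-0.7845)·0 = 2.1573.
u_2 = w_2 − 2.1573·e_1 = (-1.5769, 2.0000, -1.7308, 1.6923).
‖u_2‖ = 3.5137, so e_2 = (-0.4488, 0.5692, -0.4926, 0.4816).
e_1·w_3 = (-0.1961)·2 + 0.0000·(-4) + (-0.5883)·(-4) + (-0.7845)·(-2) = 3.5301; e_2·w_3 = (-0.4488)·2 + 0.5692·(-4) + (-0.4926)·(-4) + 0.4816·(-2) = -2.1673.
u_3 = w_3 − 3.5301·e_1 + 2.1673·e_2 = (1.7196, -2.7664, -2.9907, 1.8131).
‖u_3‖ = 4.7792, so e_3 = (0.3598, -0.5788, -0.6258, 0.3794).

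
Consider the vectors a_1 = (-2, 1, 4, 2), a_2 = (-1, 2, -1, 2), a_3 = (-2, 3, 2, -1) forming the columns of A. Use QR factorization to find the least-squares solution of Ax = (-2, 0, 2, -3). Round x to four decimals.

q_1 = a_1/‖a_1‖ = (-2, 1, 4, 2)/5.0000 = (-0.4000, 0.2000, 0.8000, 0.4000).
r_{12} = q_1·a_2 = 0.8000.
u_2 = a_2 − 0.8000·q_1 = (-0.6800, 1.8400, -1.6400, 1.6800).
‖u_2‖ = 3.0594, so q_2 = (-0.2223, 0.6014, -0.5361, 0.5491).
r_{13} = q_1·a_3 = 2.6000; r_{23} = q_2·a_3 = 0.6276.
u_3 = a_3 − 2.6000·q_1 − 0.6276·q_2 = (-0.8205, 2.1026, 0.2564, -2.3846).
‖u_3‖ = 3.2933, so q_3 = (-0.2491, 0.6384, 0.0779, -0.7241).
Qᵀb = (1.2000, -2.2749, 2.8262).
Back-substitute: x_3 = 2.8262/3.2933 = 0.8582.
x_2 = (-2.2749 − 0.6276·0.8582)/3.0594 = -0.9196.
x_1 = (1.2000 − 0.8000·(-0.9196) − 2.6000·0.8582)/5.0000 = -0.0591.

x = (-0.0591, -0.9196, 0.8582)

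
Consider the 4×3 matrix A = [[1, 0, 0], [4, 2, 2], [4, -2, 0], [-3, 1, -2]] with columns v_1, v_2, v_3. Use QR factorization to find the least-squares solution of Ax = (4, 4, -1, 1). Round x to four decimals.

q_1 = v_1/‖v_1‖ = (1, 4, 4, -3)/6.4807 = (0.1543, 0.6172, 0.6172, -0.4629).
r_{12} = q_1·v_2 = -0.4629.
u_2 = v_2 + 0.4629·q_1 = (0.0714, 2.2857, -1.7143, 0.7857).
‖u_2‖ = 2.9641, so q_2 = (0.0241, 0.7711, -0.5784, 0.2651).
r_{13} = q_1·v_3 = 2.1602; r_{23} = q_2·v_3 = 1.0121.
u_3 = v_3 − 2.1602·q_1 − 1.0121·q_2 = (-0.3577, -0.1138, -0.7480, -1.2683).
‖u_3‖ = 1.5195, so q_3 = (-0.2354, -0.0749, -0.4922, -0.8347).
Qᵀb = (2.0059, 4.0244, -1.5837).
Back-substitute: x_3 = -1.5837/1.5195 = -1.0423.
x_2 = (4.0244 − 1.0121·(-1.0423))/2.9641 = 1.7136.
x_1 = (2.0059 + 0.4629·1.7136 − 2.1602·(-1.0423))/6.4807 = 0.7793.

x = (0.7793, 1.7136, -1.0423)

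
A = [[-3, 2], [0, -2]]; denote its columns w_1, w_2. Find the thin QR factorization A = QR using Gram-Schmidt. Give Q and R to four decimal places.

Q = [[-1.0000, 0.0000], [0.0000, -1.0000]], R = [[3.0000, -2.0000], [0.0000, 2.0000]]

w_1 = (-3, 0); ‖w_1‖ = 3.0000, so e_1 = (-1.0000, 0.0000).
e_1·w_2 = (-1.0000)·2 + 0.0000·(-2) = -2.0000.
u_2 = w_2 + 2.0000·e_1 = (0.0000, -2.0000).
‖u_2‖ = 2.0000, so e_2 = (0.0000, -1.0000).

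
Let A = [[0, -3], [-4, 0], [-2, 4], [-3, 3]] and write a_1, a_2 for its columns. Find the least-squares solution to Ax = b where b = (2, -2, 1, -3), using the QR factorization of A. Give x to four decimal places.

x = (0.4634, -0.0918)

a_1 = (0, -4, -2, -3); ‖a_1‖ = 5.3852, so q_1 = (0.0000, -0.7428, -0.3714, -0.5571).
q_1·a_2 = 0.0000·(-3) + (-0.7428)·0 + (-0.3714)·4 + (-0.5571)·3 = -3.1568.
u_2 = a_2 + 3.1568·q_1 = (-3.0000, -2.3448, 2.8276, 1.2414).
‖u_2‖ = 4.9025, so q_2 = (-0.6119, -0.4783, 0.5768, 0.2532).
Qᵀb = (2.7854, -0.4502).
Back-substitute: x_2 = -0.4502/4.9025 = -0.0918.
x_1 = (2.7854 + 3.1568·(-0.0918))/5.3852 = 0.4634.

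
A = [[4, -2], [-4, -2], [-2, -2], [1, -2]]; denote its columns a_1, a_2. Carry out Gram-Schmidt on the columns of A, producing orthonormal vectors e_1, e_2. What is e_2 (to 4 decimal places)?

a_1 = (4, -4, -2, 1); ‖a_1‖ = 6.0828, so e_1 = (0.6576, -0.6576, -0.3288, 0.1644).
e_1·a_2 = 0.6576·(-2) + (-0.6576)·(-2) + (-0.3288)·(-2) + 0.1644·(-2) = 0.3288.
u_2 = a_2 − 0.3288·e_1 = (-2.2162, -1.7838, -1.8919, -2.0541).
‖u_2‖ = 3.9865, so e_2 = (-0.5559, -0.4475, -0.4746, -0.5153).

e_2 = (-0.5559, -0.4475, -0.4746, -0.5153)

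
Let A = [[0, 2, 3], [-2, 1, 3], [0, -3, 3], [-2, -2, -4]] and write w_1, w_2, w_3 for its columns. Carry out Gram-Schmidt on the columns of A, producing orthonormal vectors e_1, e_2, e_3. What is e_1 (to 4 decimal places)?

w_1 = (0, -2, 0, -2); ‖w_1‖ = 2.8284, so e_1 = (0.0000, -0.7071, 0.0000, -0.7071).

e_1 = (0.0000, -0.7071, 0.0000, -0.7071)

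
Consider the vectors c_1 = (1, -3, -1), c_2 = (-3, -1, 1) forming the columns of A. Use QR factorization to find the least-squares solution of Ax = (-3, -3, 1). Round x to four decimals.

c_1 = (1, -3, -1); ‖c_1‖ = 3.3166, so q_1 = (0.3015, -0.9045, -0.3015).
q_1·c_2 = 0.3015·(-3) + (-0.9045)·(-1) + (-0.3015)·1 = -0.3015.
u_2 = c_2 + 0.3015·q_1 = (-2.9091, -1.2727, 0.9091).
‖u_2‖ = 3.3029, so q_2 = (-0.8808, -0.3853, 0.2752).
Qᵀb = (1.5076, 4.0736).
Back-substitute: x_2 = 4.0736/3.3029 = 1.2333.
x_1 = (1.5076 + 0.3015·1.2333)/3.3166 = 0.5667.

x = (0.5667, 1.2333)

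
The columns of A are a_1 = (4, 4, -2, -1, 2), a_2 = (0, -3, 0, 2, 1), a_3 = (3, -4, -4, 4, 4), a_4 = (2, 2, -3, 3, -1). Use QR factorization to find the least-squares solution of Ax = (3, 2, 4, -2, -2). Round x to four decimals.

e_1 = a_1/‖a_1‖ = (4, 4, -2, -1, 2)/6.4031 = (0.6247, 0.6247, -0.3123, -0.1562, 0.3123).
r_{12} = e_1·a_2 = -1.8741.
u_2 = a_2 + 1.8741·e_1 = (1.1707, -1.8293, -0.5854, 1.7073, 1.5854).
‖u_2‖ = 3.2385, so e_2 = (0.3615, -0.5649, -0.1808, 0.5272, 0.4895).
r_{13} = e_1·a_3 = 1.2494; r_{23} = e_2·a_3 = 8.1339.
u_3 = a_3 − 1.2494·e_1 − 8.1339·e_2 = (-0.7209, -0.1860, -2.1395, -0.0930, -0.3721).
‖u_3‖ = 2.2976, so e_3 = (-0.3138, -0.0810, -0.9312, -0.0405, -0.1619).
r_{14} = e_1·a_4 = 2.6550; r_{24} = e_2·a_4 = 1.2276; r_{34} = e_3·a_4 = 2.0446.
u_4 = a_4 − 2.6550·e_1 − 1.2276·e_2 − 2.0446·e_3 = (0.5392, 1.2004, -0.0449, 2.8502, -2.0991).
‖u_4‖ = 3.7768, so e_4 = (0.1428, 0.3178, -0.0119, 0.7547, -0.5558).
Qᵀb = (1.5617, -2.8017, -4.4232, 0.6187).
Back-substitute: x_4 = 0.6187/3.7768 = 0.1638.
x_3 = (-4.4232 − 2.0446·0.1638)/2.2976 = -2.0709.
x_2 = (-2.8017 − 8.1339·(-2.0709) − 1.2276·0.1638)/3.2385 = 4.2741.
x_1 = (1.5617 + 1.8741·4.2741 − 1.2494·(-2.0709) − 2.6550·0.1638)/6.4031 = 1.8310.

x = (1.8310, 4.2741, -2.0709, 0.1638)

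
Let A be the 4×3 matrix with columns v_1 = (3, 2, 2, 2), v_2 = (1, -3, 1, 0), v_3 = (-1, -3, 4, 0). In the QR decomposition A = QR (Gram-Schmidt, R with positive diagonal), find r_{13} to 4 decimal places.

r_{13} = -0.2182

e_1 = v_1/‖v_1‖ = (3, 2, 2, 2)/4.5826 = (0.6547, 0.4364, 0.4364, 0.4364).
r_{13} = e_1·v_3 = -0.2182.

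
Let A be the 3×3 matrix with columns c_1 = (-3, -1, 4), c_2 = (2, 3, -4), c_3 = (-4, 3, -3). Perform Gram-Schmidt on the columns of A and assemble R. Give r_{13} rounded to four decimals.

c_1 = (-3, -1, 4); ‖c_1‖ = 5.0990, so q_1 = (-0.5883, -0.1961, 0.7845).
r_{13} = q_1·c_3 = -0.5883.

r_{13} = -0.5883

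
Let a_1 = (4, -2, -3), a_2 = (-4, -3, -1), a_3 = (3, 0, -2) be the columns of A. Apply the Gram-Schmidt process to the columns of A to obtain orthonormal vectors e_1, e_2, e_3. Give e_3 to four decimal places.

a_1 = (4, -2, -3); ‖a_1‖ = 5.3852, so e_1 = (0.7428, -0.3714, -0.5571).
e_1·a_2 = 0.7428·(-4) + (-0.3714)·(-3) + (-0.5571)·(-1) = -1.2999.
u_2 = a_2 + 1.2999·e_1 = (-3.0345, -3.4828, -1.7241).
‖u_2‖ = 4.9306, so e_2 = (-0.6154, -0.7064, -0.3497).
e_1·a_3 = 0.7428·3 + (-0.3714)·0 + (-0.5571)·(-2) = 3.3425; e_2·a_3 = (-0.6154)·3 + (-0.7064)·0 + (-0.3497)·(-2) = -1.1470.
u_3 = a_3 − 3.3425·e_1 + 1.1470·e_2 = (-0.1887, 0.4312, -0.5390).
‖u_3‖ = 0.7156, so e_3 = (-0.2636, 0.6026, -0.7532).

e_3 = (-0.2636, 0.6026, -0.7532)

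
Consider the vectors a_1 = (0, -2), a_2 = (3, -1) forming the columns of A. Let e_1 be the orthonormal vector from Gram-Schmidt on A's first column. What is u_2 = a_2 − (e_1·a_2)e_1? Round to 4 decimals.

u_2 = (3.0000, 0.0000)

e_1 = a_1/‖a_1‖ = (0, -2)/2.0000 = (0.0000, -1.0000).
r_{12} = e_1·a_2 = 1.0000.
u_2 = a_2 − 1.0000·e_1 = (3.0000, 0.0000).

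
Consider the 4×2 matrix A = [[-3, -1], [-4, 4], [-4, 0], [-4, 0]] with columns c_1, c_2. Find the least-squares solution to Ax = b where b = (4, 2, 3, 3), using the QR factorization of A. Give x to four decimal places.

c_1 = (-3, -4, -4, -4); ‖c_1‖ = 7.5498, so q_1 = (-0.3974, -0.5298, -0.5298, -0.5298).
q_1·c_2 = (-0.3974)·(-1) + (-0.5298)·4 + (-0.5298)·0 + (-0.5298)·0 = -1.7219.
u_2 = c_2 + 1.7219·q_1 = (-1.6842, 3.0877, -0.9123, -0.9123).
‖u_2‖ = 3.7463, so q_2 = (-0.4496, 0.8242, -0.2435, -0.2435).
Qᵀb = (-5.8279, -1.6109).
Back-substitute: x_2 = -1.6109/3.7463 = -0.4300.
x_1 = (-5.8279 + 1.7219·(-0.4300))/7.5498 = -0.8700.

x = (-0.8700, -0.4300)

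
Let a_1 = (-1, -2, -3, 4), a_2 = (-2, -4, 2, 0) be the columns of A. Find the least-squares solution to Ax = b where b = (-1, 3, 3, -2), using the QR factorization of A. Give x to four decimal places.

e_1 = a_1/‖a_1‖ = (-1, -2, -3, 4)/5.4772 = (-0.1826, -0.3651, -0.5477, 0.7303).
r_{12} = e_1·a_2 = 0.7303.
u_2 = a_2 − 0.7303·e_1 = (-1.8667, -3.7333, 2.4000, -0.5333).
‖u_2‖ = 4.8442, so e_2 = (-0.3853, -0.7707, 0.4954, -0.1101).
Qᵀb = (-4.0166, -0.2202).
Back-substitute: x_2 = -0.2202/4.8442 = -0.0455.
x_1 = (-4.0166 − 0.7303·(-0.0455))/5.4772 = -0.7273.

x = (-0.7273, -0.0455)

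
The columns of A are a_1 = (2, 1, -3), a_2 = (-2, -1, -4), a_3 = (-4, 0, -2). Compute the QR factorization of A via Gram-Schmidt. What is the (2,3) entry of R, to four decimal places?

r_{23} = 4.0638

a_1 = (2, 1, -3); ‖a_1‖ = 3.7417, so e_1 = (0.5345, 0.2673, -0.8018).
e_1·a_2 = 0.5345·(-2) + 0.2673·(-1) + (-0.8018)·(-4) = 1.8708.
u_2 = a_2 − 1.8708·e_1 = (-3.0000, -1.5000, -2.5000).
‖u_2‖ = 4.1833, so e_2 = (-0.7171, -0.3586, -0.5976).
r_{23} = e_2·a_3 = 4.0638.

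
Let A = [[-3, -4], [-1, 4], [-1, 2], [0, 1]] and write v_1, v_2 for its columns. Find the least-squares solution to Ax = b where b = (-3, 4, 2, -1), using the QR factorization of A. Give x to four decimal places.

v_1 = (-3, -1, -1, 0); ‖v_1‖ = 3.3166, so q_1 = (-0.9045, -0.3015, -0.3015, 0.0000).
q_1·v_2 = (-0.9045)·(-4) + (-0.3015)·4 + (-0.3015)·2 + 0.0000·1 = 1.8091.
u_2 = v_2 − 1.8091·q_1 = (-2.3636, 4.5455, 2.5455, 1.0000).
‖u_2‖ = 5.8075, so q_2 = (-0.4070, 0.7827, 0.4383, 0.1722).
Qᵀb = (0.9045, 5.0561).
Back-substitute: x_2 = 5.0561/5.8075 = 0.8706.
x_1 = (0.9045 − 1.8091·0.8706)/3.3166 = -0.2022.

x = (-0.2022, 0.8706)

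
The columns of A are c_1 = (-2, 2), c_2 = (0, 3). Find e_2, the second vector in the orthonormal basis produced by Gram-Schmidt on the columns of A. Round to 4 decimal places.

e_2 = (0.7071, 0.7071)

e_1 = c_1/‖c_1‖ = (-2, 2)/2.8284 = (-0.7071, 0.7071).
r_{12} = e_1·c_2 = 2.1213.
u_2 = c_2 − 2.1213·e_1 = (1.5000, 1.5000).
‖u_2‖ = 2.1213, so e_2 = (0.7071, 0.7071).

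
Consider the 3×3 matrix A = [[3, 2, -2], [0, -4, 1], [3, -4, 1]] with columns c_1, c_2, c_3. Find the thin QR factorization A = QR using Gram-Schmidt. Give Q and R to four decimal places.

c_1 = (3, 0, 3); ‖c_1‖ = 4.2426, so q_1 = (0.7071, 0.0000, 0.7071).
q_1·c_2 = 0.7071·2 + 0.0000·(-4) + 0.7071·(-4) = -1.4142.
u_2 = c_2 + 1.4142·q_1 = (3.0000, -4.0000, -3.0000).
‖u_2‖ = 5.8310, so q_2 = (0.5145, -0.6860, -0.5145).
q_1·c_3 = 0.7071·(-2) + 0.0000·1 + 0.7071·1 = -0.7071; q_2·c_3 = 0.5145·(-2) + (-0.6860)·1 + (-0.5145)·1 = -2.2295.
u_3 = c_3 + 0.7071·q_1 + 2.2295·q_2 = (-0.3529, -0.5294, 0.3529).
‖u_3‖ = 0.7276, so q_3 = (-0.4851, -0.7276, 0.4851).

Q = [[0.7071, 0.5145, -0.4851], [0.0000, -0.6860, -0.7276], [0.7071, -0.5145, 0.4851]], R = [[4.2426, -1.4142, -0.7071], [0.0000, 5.8310, -2.2295], [0.0000, 0.0000, 0.7276]]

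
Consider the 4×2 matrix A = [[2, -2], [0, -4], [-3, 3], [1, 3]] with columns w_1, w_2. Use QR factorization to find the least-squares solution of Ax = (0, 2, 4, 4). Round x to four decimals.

x = (-0.3333, 0.3333)

w_1 = (2, 0, -3, 1); ‖w_1‖ = 3.7417, so e_1 = (0.5345, 0.0000, -0.8018, 0.2673).
e_1·w_2 = 0.5345·(-2) + 0.0000·(-4) + (-0.8018)·3 + 0.2673·3 = -2.6726.
u_2 = w_2 + 2.6726·e_1 = (-0.5714, -4.0000, 0.8571, 3.7143).
‖u_2‖ = 5.5549, so e_2 = (-0.1029, -0.7201, 0.1543, 0.6686).
Qᵀb = (-2.1381, 1.8516).
Back-substitute: x_2 = 1.8516/5.5549 = 0.3333.
x_1 = (-2.1381 + 2.6726·0.3333)/3.7417 = -0.3333.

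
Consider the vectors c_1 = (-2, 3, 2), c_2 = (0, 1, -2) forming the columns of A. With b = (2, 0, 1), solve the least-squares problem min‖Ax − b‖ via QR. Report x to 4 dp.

e_1 = c_1/‖c_1‖ = (-2, 3, 2)/4.1231 = (-0.4851, 0.7276, 0.4851).
r_{12} = e_1·c_2 = -0.2425.
u_2 = c_2 + 0.2425·e_1 = (-0.1176, 1.1765, -1.8824).
‖u_2‖ = 2.2229, so e_2 = (-0.0529, 0.5293, -0.8468).
Qᵀb = (-0.4851, -0.9527).
Back-substitute: x_2 = -0.9527/2.2229 = -0.4286.
x_1 = (-0.4851 + 0.2425·(-0.4286))/4.1231 = -0.1429.

x = (-0.1429, -0.4286)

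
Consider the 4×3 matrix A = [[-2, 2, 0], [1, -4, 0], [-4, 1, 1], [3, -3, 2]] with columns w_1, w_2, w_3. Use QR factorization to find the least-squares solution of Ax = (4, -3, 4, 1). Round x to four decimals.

x = (-0.3984, 0.7772, 2.1366)

w_1 = (-2, 1, -4, 3); ‖w_1‖ = 5.4772, so e_1 = (-0.3651, 0.1826, -0.7303, 0.5477).
e_1·w_2 = (-0.3651)·2 + 0.1826·(-4) + (-0.7303)·1 + 0.5477·(-3) = -3.8341.
u_2 = w_2 + 3.8341·e_1 = (0.6000, -3.3000, -1.8000, -0.9000).
‖u_2‖ = 3.9115, so e_2 = (0.1534, -0.8437, -0.4602, -0.2301).
e_1·w_3 = (-0.3651)·0 + 0.1826·0 + (-0.7303)·1 + 0.5477·2 = 0.3651; e_2·w_3 = 0.1534·0 + (-0.8437)·0 + (-0.4602)·1 + (-0.2301)·2 = -0.9204.
u_3 = w_3 − 0.3651·e_1 + 0.9204·e_2 = (0.2745, -0.8431, 0.8431, 1.5882).
‖u_3‖ = 2.0049, so e_3 = (0.1369, -0.4205, 0.4205, 0.7922).
Qᵀb = (-4.3818, 1.0738, 4.2836).
Back-substitute: x_3 = 4.2836/2.0049 = 2.1366.
x_2 = (1.0738 + 0.9204·2.1366)/3.9115 = 0.7772.
x_1 = (-4.3818 + 3.8341·0.7772 − 0.3651·2.1366)/5.4772 = -0.3984.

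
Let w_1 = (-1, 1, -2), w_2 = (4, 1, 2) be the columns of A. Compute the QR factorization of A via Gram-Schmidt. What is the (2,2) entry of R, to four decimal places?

r_{22} = 3.5824

w_1 = (-1, 1, -2); ‖w_1‖ = 2.4495, so e_1 = (-0.4082, 0.4082, -0.8165).
e_1·w_2 = (-0.4082)·4 + 0.4082·1 + (-0.8165)·2 = -2.8577.
u_2 = w_2 + 2.8577·e_1 = (2.8333, 2.1667, -0.3333).
r_{22} = ‖u_2‖ = 3.5824.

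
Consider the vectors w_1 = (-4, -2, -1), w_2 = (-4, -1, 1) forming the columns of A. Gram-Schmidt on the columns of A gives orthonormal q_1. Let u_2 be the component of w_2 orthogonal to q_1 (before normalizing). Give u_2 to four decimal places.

u_2 = (-0.7619, 0.6190, 1.8095)

w_1 = (-4, -2, -1); ‖w_1‖ = 4.5826, so q_1 = (-0.8729, -0.4364, -0.2182).
q_1·w_2 = (-0.8729)·(-4) + (-0.4364)·(-1) + (-0.2182)·1 = 3.7097.
u_2 = w_2 − 3.7097·q_1 = (-0.7619, 0.6190, 1.8095).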